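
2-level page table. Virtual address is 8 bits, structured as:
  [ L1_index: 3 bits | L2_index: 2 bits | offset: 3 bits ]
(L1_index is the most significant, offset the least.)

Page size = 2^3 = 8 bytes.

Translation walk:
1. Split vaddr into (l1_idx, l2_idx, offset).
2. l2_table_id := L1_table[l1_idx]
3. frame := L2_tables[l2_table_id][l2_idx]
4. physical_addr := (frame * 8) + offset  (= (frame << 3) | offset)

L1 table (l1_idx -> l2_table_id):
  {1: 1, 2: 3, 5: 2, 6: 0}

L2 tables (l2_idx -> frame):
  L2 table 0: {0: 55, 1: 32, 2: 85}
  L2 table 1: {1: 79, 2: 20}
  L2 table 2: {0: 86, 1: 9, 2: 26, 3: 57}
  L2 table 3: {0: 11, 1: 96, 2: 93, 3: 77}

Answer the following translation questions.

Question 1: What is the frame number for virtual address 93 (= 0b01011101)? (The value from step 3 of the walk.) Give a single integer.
vaddr = 93: l1_idx=2, l2_idx=3
L1[2] = 3; L2[3][3] = 77

Answer: 77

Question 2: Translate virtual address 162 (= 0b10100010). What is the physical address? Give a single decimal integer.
Answer: 690

Derivation:
vaddr = 162 = 0b10100010
Split: l1_idx=5, l2_idx=0, offset=2
L1[5] = 2
L2[2][0] = 86
paddr = 86 * 8 + 2 = 690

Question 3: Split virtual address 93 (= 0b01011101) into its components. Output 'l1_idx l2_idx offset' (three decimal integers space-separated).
Answer: 2 3 5

Derivation:
vaddr = 93 = 0b01011101
  top 3 bits -> l1_idx = 2
  next 2 bits -> l2_idx = 3
  bottom 3 bits -> offset = 5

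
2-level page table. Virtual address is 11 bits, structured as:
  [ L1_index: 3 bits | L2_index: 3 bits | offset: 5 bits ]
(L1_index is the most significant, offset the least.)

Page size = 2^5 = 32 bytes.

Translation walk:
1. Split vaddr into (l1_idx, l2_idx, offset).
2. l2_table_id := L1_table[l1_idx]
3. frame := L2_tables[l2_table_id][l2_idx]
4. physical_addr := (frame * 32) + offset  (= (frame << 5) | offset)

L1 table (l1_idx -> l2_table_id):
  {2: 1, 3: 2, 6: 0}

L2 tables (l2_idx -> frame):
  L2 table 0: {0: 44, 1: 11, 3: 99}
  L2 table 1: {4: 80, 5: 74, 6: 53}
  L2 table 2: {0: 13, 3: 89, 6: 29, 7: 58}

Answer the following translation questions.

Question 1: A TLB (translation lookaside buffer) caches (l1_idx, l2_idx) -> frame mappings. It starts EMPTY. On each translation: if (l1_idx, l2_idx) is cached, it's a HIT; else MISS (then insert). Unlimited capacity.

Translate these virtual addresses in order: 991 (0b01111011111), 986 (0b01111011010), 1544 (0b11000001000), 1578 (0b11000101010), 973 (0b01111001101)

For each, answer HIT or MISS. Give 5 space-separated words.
Answer: MISS HIT MISS MISS HIT

Derivation:
vaddr=991: (3,6) not in TLB -> MISS, insert
vaddr=986: (3,6) in TLB -> HIT
vaddr=1544: (6,0) not in TLB -> MISS, insert
vaddr=1578: (6,1) not in TLB -> MISS, insert
vaddr=973: (3,6) in TLB -> HIT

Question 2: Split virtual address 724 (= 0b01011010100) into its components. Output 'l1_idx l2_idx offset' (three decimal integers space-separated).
Answer: 2 6 20

Derivation:
vaddr = 724 = 0b01011010100
  top 3 bits -> l1_idx = 2
  next 3 bits -> l2_idx = 6
  bottom 5 bits -> offset = 20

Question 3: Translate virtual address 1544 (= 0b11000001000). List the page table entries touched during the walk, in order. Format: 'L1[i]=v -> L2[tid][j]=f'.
vaddr = 1544 = 0b11000001000
Split: l1_idx=6, l2_idx=0, offset=8

Answer: L1[6]=0 -> L2[0][0]=44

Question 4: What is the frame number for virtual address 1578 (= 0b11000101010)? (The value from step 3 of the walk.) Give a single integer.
vaddr = 1578: l1_idx=6, l2_idx=1
L1[6] = 0; L2[0][1] = 11

Answer: 11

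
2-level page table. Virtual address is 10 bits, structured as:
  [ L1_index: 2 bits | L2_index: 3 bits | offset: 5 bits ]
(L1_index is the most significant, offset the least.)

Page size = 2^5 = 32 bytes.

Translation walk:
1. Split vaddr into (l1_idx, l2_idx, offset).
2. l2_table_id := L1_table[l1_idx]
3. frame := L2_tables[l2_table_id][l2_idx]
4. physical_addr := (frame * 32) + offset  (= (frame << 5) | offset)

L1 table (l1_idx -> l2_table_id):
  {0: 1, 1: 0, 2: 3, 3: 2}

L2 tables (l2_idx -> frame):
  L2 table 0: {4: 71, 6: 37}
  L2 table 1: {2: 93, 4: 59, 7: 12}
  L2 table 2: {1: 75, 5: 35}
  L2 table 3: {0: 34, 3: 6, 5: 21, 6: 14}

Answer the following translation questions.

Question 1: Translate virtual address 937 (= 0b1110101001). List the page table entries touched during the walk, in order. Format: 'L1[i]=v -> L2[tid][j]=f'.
vaddr = 937 = 0b1110101001
Split: l1_idx=3, l2_idx=5, offset=9

Answer: L1[3]=2 -> L2[2][5]=35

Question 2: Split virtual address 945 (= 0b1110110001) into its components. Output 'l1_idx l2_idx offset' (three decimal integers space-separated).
Answer: 3 5 17

Derivation:
vaddr = 945 = 0b1110110001
  top 2 bits -> l1_idx = 3
  next 3 bits -> l2_idx = 5
  bottom 5 bits -> offset = 17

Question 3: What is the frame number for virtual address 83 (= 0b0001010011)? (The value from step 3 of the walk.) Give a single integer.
Answer: 93

Derivation:
vaddr = 83: l1_idx=0, l2_idx=2
L1[0] = 1; L2[1][2] = 93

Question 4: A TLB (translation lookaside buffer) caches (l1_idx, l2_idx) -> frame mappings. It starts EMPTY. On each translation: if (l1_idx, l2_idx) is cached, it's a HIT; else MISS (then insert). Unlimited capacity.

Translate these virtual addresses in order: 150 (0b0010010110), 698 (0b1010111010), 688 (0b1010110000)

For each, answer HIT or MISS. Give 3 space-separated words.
Answer: MISS MISS HIT

Derivation:
vaddr=150: (0,4) not in TLB -> MISS, insert
vaddr=698: (2,5) not in TLB -> MISS, insert
vaddr=688: (2,5) in TLB -> HIT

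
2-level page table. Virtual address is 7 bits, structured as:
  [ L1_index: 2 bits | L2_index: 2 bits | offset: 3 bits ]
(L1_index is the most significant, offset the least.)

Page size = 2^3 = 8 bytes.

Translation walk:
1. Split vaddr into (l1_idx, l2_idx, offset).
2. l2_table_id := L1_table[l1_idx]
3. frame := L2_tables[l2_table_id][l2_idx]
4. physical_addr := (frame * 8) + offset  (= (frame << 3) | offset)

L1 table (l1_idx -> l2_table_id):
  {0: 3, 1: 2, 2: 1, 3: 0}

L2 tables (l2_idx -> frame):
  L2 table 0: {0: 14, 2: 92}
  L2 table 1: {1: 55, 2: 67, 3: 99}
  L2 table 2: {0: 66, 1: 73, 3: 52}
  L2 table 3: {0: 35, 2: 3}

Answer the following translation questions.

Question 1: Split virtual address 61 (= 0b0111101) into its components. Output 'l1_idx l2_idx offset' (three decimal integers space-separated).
vaddr = 61 = 0b0111101
  top 2 bits -> l1_idx = 1
  next 2 bits -> l2_idx = 3
  bottom 3 bits -> offset = 5

Answer: 1 3 5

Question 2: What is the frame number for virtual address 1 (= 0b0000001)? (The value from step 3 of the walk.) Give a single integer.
vaddr = 1: l1_idx=0, l2_idx=0
L1[0] = 3; L2[3][0] = 35

Answer: 35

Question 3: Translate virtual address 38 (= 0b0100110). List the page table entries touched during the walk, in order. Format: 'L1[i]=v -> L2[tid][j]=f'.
vaddr = 38 = 0b0100110
Split: l1_idx=1, l2_idx=0, offset=6

Answer: L1[1]=2 -> L2[2][0]=66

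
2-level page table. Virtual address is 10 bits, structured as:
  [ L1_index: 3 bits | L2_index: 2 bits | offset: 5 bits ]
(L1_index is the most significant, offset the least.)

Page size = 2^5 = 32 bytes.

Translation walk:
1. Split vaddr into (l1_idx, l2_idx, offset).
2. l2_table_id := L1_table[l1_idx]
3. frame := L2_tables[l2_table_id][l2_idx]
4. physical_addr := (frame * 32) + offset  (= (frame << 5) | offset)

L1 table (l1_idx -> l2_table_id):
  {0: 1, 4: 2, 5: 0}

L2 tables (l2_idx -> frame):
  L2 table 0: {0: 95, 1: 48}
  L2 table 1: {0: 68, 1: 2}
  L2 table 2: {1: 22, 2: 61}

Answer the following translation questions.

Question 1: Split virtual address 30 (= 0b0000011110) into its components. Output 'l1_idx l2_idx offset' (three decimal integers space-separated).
vaddr = 30 = 0b0000011110
  top 3 bits -> l1_idx = 0
  next 2 bits -> l2_idx = 0
  bottom 5 bits -> offset = 30

Answer: 0 0 30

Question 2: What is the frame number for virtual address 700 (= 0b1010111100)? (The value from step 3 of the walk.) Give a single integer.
vaddr = 700: l1_idx=5, l2_idx=1
L1[5] = 0; L2[0][1] = 48

Answer: 48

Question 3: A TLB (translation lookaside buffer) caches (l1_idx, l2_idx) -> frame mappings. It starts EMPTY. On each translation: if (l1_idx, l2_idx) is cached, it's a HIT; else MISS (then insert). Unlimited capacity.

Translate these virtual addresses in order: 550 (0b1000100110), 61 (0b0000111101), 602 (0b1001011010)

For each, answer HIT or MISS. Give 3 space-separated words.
vaddr=550: (4,1) not in TLB -> MISS, insert
vaddr=61: (0,1) not in TLB -> MISS, insert
vaddr=602: (4,2) not in TLB -> MISS, insert

Answer: MISS MISS MISS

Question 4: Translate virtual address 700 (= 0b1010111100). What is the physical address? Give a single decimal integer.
Answer: 1564

Derivation:
vaddr = 700 = 0b1010111100
Split: l1_idx=5, l2_idx=1, offset=28
L1[5] = 0
L2[0][1] = 48
paddr = 48 * 32 + 28 = 1564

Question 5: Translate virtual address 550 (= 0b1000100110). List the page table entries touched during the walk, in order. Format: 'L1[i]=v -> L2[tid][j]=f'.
Answer: L1[4]=2 -> L2[2][1]=22

Derivation:
vaddr = 550 = 0b1000100110
Split: l1_idx=4, l2_idx=1, offset=6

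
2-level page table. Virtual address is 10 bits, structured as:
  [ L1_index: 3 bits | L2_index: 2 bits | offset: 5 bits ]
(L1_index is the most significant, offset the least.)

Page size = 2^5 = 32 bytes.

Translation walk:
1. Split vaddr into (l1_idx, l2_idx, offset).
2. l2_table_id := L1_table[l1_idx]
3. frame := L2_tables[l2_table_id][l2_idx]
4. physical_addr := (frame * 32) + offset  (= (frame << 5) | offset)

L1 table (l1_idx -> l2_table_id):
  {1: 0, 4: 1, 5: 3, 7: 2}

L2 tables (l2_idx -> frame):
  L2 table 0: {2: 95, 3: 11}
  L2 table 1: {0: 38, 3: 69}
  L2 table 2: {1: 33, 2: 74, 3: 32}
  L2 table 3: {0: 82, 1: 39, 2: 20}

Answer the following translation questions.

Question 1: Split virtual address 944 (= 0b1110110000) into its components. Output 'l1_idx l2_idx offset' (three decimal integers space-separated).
vaddr = 944 = 0b1110110000
  top 3 bits -> l1_idx = 7
  next 2 bits -> l2_idx = 1
  bottom 5 bits -> offset = 16

Answer: 7 1 16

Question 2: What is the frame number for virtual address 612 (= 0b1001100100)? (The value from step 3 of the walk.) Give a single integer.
vaddr = 612: l1_idx=4, l2_idx=3
L1[4] = 1; L2[1][3] = 69

Answer: 69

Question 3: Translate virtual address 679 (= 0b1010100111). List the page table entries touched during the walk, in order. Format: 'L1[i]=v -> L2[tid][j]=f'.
vaddr = 679 = 0b1010100111
Split: l1_idx=5, l2_idx=1, offset=7

Answer: L1[5]=3 -> L2[3][1]=39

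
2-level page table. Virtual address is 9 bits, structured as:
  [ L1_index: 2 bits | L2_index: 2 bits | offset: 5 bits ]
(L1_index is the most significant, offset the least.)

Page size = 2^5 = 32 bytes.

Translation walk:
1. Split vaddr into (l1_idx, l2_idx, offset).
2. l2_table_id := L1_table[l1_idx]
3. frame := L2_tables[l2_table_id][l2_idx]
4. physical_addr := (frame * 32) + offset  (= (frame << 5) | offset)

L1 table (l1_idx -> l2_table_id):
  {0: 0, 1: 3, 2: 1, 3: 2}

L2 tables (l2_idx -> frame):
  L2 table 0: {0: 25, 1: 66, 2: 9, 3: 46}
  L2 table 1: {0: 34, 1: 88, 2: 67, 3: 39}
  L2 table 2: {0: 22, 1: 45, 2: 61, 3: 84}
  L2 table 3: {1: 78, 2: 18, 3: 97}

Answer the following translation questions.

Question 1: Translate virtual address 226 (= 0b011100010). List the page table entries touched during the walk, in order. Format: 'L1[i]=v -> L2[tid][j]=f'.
Answer: L1[1]=3 -> L2[3][3]=97

Derivation:
vaddr = 226 = 0b011100010
Split: l1_idx=1, l2_idx=3, offset=2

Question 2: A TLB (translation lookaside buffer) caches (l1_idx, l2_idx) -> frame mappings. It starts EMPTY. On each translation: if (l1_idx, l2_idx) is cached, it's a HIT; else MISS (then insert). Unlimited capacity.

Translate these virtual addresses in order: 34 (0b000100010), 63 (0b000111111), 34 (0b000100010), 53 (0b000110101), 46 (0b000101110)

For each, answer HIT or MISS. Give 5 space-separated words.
vaddr=34: (0,1) not in TLB -> MISS, insert
vaddr=63: (0,1) in TLB -> HIT
vaddr=34: (0,1) in TLB -> HIT
vaddr=53: (0,1) in TLB -> HIT
vaddr=46: (0,1) in TLB -> HIT

Answer: MISS HIT HIT HIT HIT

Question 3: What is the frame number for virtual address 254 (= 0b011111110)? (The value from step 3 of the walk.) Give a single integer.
vaddr = 254: l1_idx=1, l2_idx=3
L1[1] = 3; L2[3][3] = 97

Answer: 97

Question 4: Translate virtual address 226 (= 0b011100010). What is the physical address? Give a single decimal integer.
vaddr = 226 = 0b011100010
Split: l1_idx=1, l2_idx=3, offset=2
L1[1] = 3
L2[3][3] = 97
paddr = 97 * 32 + 2 = 3106

Answer: 3106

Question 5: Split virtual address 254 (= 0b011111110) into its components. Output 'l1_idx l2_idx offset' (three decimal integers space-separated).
vaddr = 254 = 0b011111110
  top 2 bits -> l1_idx = 1
  next 2 bits -> l2_idx = 3
  bottom 5 bits -> offset = 30

Answer: 1 3 30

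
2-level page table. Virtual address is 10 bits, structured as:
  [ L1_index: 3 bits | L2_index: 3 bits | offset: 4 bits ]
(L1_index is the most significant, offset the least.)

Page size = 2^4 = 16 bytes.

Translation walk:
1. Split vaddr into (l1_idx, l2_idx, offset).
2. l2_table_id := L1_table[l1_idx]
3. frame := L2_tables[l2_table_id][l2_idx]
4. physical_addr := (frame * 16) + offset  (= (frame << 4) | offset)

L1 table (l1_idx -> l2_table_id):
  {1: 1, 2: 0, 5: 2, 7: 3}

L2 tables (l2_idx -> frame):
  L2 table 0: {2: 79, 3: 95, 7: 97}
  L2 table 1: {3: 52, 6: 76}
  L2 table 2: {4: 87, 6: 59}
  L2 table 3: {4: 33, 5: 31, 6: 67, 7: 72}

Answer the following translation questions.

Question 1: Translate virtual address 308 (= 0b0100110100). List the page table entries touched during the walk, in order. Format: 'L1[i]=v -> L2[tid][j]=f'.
vaddr = 308 = 0b0100110100
Split: l1_idx=2, l2_idx=3, offset=4

Answer: L1[2]=0 -> L2[0][3]=95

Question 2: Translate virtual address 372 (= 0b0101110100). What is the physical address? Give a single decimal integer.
vaddr = 372 = 0b0101110100
Split: l1_idx=2, l2_idx=7, offset=4
L1[2] = 0
L2[0][7] = 97
paddr = 97 * 16 + 4 = 1556

Answer: 1556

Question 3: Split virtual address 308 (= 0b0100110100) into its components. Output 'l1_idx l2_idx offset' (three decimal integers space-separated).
vaddr = 308 = 0b0100110100
  top 3 bits -> l1_idx = 2
  next 3 bits -> l2_idx = 3
  bottom 4 bits -> offset = 4

Answer: 2 3 4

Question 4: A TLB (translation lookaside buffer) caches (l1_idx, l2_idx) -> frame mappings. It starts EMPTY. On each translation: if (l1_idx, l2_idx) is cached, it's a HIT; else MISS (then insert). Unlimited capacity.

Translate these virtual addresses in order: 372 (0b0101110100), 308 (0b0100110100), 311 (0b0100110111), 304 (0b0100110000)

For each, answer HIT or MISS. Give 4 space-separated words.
Answer: MISS MISS HIT HIT

Derivation:
vaddr=372: (2,7) not in TLB -> MISS, insert
vaddr=308: (2,3) not in TLB -> MISS, insert
vaddr=311: (2,3) in TLB -> HIT
vaddr=304: (2,3) in TLB -> HIT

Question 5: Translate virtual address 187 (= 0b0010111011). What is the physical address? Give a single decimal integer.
vaddr = 187 = 0b0010111011
Split: l1_idx=1, l2_idx=3, offset=11
L1[1] = 1
L2[1][3] = 52
paddr = 52 * 16 + 11 = 843

Answer: 843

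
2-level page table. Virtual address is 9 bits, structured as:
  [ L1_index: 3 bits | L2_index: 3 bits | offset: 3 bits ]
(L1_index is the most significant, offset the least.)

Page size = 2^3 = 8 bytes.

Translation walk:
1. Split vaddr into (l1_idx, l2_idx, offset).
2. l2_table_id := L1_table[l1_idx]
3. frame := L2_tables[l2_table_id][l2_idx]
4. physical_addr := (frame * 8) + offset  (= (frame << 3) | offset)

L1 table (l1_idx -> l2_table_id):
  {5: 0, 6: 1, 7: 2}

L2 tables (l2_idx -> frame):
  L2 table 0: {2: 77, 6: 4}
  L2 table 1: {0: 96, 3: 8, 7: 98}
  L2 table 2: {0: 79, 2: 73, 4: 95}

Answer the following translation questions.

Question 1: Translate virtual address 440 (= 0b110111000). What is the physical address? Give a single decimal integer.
vaddr = 440 = 0b110111000
Split: l1_idx=6, l2_idx=7, offset=0
L1[6] = 1
L2[1][7] = 98
paddr = 98 * 8 + 0 = 784

Answer: 784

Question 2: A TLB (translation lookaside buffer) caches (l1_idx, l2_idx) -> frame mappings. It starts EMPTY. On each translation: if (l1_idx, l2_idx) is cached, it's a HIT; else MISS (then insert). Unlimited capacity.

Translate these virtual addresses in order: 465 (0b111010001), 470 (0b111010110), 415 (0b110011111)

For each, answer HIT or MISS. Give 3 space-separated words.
Answer: MISS HIT MISS

Derivation:
vaddr=465: (7,2) not in TLB -> MISS, insert
vaddr=470: (7,2) in TLB -> HIT
vaddr=415: (6,3) not in TLB -> MISS, insert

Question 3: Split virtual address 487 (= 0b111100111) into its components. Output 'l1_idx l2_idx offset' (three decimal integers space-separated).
vaddr = 487 = 0b111100111
  top 3 bits -> l1_idx = 7
  next 3 bits -> l2_idx = 4
  bottom 3 bits -> offset = 7

Answer: 7 4 7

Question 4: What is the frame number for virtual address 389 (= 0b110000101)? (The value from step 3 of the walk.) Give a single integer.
vaddr = 389: l1_idx=6, l2_idx=0
L1[6] = 1; L2[1][0] = 96

Answer: 96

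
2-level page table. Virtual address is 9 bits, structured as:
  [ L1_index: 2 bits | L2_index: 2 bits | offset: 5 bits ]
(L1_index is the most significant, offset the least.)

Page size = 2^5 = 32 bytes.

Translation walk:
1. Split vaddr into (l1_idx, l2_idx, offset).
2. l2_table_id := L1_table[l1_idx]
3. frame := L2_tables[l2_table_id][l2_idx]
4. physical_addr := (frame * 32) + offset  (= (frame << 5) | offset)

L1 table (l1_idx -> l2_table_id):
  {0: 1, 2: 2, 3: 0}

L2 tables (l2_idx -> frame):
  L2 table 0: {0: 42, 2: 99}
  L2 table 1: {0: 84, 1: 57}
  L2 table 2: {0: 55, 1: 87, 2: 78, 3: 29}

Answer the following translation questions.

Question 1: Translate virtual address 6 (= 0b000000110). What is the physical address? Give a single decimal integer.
vaddr = 6 = 0b000000110
Split: l1_idx=0, l2_idx=0, offset=6
L1[0] = 1
L2[1][0] = 84
paddr = 84 * 32 + 6 = 2694

Answer: 2694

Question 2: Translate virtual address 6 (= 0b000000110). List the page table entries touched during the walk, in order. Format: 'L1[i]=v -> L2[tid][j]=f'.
vaddr = 6 = 0b000000110
Split: l1_idx=0, l2_idx=0, offset=6

Answer: L1[0]=1 -> L2[1][0]=84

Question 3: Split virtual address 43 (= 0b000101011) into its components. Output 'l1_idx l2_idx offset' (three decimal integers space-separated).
vaddr = 43 = 0b000101011
  top 2 bits -> l1_idx = 0
  next 2 bits -> l2_idx = 1
  bottom 5 bits -> offset = 11

Answer: 0 1 11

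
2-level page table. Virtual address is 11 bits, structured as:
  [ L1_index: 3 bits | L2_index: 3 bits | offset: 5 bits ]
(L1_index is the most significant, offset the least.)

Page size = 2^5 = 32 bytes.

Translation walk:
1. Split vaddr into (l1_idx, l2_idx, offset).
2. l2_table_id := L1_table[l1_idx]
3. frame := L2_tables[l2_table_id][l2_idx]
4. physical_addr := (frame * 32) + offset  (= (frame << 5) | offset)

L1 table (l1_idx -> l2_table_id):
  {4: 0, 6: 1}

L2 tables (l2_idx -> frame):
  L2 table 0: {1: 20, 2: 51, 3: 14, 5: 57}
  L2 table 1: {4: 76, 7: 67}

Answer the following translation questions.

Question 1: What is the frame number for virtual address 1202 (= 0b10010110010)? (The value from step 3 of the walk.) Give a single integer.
Answer: 57

Derivation:
vaddr = 1202: l1_idx=4, l2_idx=5
L1[4] = 0; L2[0][5] = 57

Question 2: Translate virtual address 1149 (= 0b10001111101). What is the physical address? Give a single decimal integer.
Answer: 477

Derivation:
vaddr = 1149 = 0b10001111101
Split: l1_idx=4, l2_idx=3, offset=29
L1[4] = 0
L2[0][3] = 14
paddr = 14 * 32 + 29 = 477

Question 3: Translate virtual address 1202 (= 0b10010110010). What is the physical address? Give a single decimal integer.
vaddr = 1202 = 0b10010110010
Split: l1_idx=4, l2_idx=5, offset=18
L1[4] = 0
L2[0][5] = 57
paddr = 57 * 32 + 18 = 1842

Answer: 1842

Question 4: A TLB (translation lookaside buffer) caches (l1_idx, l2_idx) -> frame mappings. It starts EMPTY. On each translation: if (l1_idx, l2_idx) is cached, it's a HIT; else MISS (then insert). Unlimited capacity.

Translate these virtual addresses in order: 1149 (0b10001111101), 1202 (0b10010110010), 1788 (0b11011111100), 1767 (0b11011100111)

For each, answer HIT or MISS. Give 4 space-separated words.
Answer: MISS MISS MISS HIT

Derivation:
vaddr=1149: (4,3) not in TLB -> MISS, insert
vaddr=1202: (4,5) not in TLB -> MISS, insert
vaddr=1788: (6,7) not in TLB -> MISS, insert
vaddr=1767: (6,7) in TLB -> HIT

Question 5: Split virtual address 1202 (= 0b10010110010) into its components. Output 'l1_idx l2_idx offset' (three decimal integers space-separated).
Answer: 4 5 18

Derivation:
vaddr = 1202 = 0b10010110010
  top 3 bits -> l1_idx = 4
  next 3 bits -> l2_idx = 5
  bottom 5 bits -> offset = 18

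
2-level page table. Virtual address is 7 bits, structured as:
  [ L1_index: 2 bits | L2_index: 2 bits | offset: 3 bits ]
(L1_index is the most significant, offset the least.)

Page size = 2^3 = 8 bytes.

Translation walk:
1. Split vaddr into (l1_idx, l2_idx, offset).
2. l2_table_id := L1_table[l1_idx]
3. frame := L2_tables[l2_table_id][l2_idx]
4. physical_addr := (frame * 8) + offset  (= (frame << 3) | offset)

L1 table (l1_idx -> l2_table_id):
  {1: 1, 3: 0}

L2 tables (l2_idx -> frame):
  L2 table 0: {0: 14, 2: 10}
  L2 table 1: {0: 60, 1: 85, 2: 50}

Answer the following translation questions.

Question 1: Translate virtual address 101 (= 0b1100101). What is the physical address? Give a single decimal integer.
vaddr = 101 = 0b1100101
Split: l1_idx=3, l2_idx=0, offset=5
L1[3] = 0
L2[0][0] = 14
paddr = 14 * 8 + 5 = 117

Answer: 117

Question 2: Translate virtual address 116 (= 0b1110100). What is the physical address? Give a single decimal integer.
Answer: 84

Derivation:
vaddr = 116 = 0b1110100
Split: l1_idx=3, l2_idx=2, offset=4
L1[3] = 0
L2[0][2] = 10
paddr = 10 * 8 + 4 = 84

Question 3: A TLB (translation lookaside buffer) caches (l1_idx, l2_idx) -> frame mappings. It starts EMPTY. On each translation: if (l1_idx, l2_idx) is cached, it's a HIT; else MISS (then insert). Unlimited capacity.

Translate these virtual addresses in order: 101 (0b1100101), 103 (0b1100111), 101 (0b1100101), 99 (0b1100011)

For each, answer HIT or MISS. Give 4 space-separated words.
vaddr=101: (3,0) not in TLB -> MISS, insert
vaddr=103: (3,0) in TLB -> HIT
vaddr=101: (3,0) in TLB -> HIT
vaddr=99: (3,0) in TLB -> HIT

Answer: MISS HIT HIT HIT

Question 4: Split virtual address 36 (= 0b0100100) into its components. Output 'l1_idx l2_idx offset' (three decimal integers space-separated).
Answer: 1 0 4

Derivation:
vaddr = 36 = 0b0100100
  top 2 bits -> l1_idx = 1
  next 2 bits -> l2_idx = 0
  bottom 3 bits -> offset = 4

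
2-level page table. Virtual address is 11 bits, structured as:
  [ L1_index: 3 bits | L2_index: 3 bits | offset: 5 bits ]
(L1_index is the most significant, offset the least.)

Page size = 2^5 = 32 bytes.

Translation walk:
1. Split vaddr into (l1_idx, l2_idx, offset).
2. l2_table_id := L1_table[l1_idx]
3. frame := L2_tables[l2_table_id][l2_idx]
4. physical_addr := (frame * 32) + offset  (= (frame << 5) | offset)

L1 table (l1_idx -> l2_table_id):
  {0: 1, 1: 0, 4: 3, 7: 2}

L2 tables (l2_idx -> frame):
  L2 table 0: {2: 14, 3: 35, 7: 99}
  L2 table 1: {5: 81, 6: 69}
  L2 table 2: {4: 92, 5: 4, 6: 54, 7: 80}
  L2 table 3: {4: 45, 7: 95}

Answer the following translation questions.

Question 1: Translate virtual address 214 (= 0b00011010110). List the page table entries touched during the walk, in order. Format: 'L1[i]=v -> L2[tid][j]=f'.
vaddr = 214 = 0b00011010110
Split: l1_idx=0, l2_idx=6, offset=22

Answer: L1[0]=1 -> L2[1][6]=69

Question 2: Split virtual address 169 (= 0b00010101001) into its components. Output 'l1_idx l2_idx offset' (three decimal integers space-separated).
Answer: 0 5 9

Derivation:
vaddr = 169 = 0b00010101001
  top 3 bits -> l1_idx = 0
  next 3 bits -> l2_idx = 5
  bottom 5 bits -> offset = 9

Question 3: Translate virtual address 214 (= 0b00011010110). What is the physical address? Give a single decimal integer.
Answer: 2230

Derivation:
vaddr = 214 = 0b00011010110
Split: l1_idx=0, l2_idx=6, offset=22
L1[0] = 1
L2[1][6] = 69
paddr = 69 * 32 + 22 = 2230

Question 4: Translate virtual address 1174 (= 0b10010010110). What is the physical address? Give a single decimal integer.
vaddr = 1174 = 0b10010010110
Split: l1_idx=4, l2_idx=4, offset=22
L1[4] = 3
L2[3][4] = 45
paddr = 45 * 32 + 22 = 1462

Answer: 1462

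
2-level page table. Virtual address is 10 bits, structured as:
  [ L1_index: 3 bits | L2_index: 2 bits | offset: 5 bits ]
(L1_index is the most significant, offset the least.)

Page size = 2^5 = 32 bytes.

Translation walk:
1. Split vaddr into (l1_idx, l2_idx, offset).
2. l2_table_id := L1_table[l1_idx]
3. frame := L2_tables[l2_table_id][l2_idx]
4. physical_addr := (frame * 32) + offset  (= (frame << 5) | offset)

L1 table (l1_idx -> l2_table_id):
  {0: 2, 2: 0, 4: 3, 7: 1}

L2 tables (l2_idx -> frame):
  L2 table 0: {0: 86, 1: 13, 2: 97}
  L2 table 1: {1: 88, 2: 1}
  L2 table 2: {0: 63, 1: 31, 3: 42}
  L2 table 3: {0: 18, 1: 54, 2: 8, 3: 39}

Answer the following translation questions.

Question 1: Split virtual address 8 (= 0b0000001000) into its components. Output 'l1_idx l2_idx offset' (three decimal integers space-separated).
vaddr = 8 = 0b0000001000
  top 3 bits -> l1_idx = 0
  next 2 bits -> l2_idx = 0
  bottom 5 bits -> offset = 8

Answer: 0 0 8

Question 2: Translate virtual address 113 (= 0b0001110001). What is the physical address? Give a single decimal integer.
vaddr = 113 = 0b0001110001
Split: l1_idx=0, l2_idx=3, offset=17
L1[0] = 2
L2[2][3] = 42
paddr = 42 * 32 + 17 = 1361

Answer: 1361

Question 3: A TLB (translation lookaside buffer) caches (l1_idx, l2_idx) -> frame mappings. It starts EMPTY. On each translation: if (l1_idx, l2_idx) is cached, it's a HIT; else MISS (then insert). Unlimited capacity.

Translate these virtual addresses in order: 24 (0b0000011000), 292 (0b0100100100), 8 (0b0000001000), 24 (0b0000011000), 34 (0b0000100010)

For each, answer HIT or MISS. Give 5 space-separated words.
Answer: MISS MISS HIT HIT MISS

Derivation:
vaddr=24: (0,0) not in TLB -> MISS, insert
vaddr=292: (2,1) not in TLB -> MISS, insert
vaddr=8: (0,0) in TLB -> HIT
vaddr=24: (0,0) in TLB -> HIT
vaddr=34: (0,1) not in TLB -> MISS, insert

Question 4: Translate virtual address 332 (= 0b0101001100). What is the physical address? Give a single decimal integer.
Answer: 3116

Derivation:
vaddr = 332 = 0b0101001100
Split: l1_idx=2, l2_idx=2, offset=12
L1[2] = 0
L2[0][2] = 97
paddr = 97 * 32 + 12 = 3116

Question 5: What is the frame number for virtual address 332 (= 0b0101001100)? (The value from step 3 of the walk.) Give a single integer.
vaddr = 332: l1_idx=2, l2_idx=2
L1[2] = 0; L2[0][2] = 97

Answer: 97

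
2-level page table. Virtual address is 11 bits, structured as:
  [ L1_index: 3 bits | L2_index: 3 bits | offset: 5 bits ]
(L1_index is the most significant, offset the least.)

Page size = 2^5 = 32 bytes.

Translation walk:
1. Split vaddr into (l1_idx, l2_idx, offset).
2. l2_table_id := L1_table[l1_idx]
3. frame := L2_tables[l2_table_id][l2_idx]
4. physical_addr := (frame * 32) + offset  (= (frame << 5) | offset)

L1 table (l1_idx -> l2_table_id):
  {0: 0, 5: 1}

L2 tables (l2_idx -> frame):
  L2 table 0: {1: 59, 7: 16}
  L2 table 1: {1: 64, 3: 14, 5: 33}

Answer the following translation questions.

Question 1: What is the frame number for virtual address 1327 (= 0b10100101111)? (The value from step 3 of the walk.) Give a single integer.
Answer: 64

Derivation:
vaddr = 1327: l1_idx=5, l2_idx=1
L1[5] = 1; L2[1][1] = 64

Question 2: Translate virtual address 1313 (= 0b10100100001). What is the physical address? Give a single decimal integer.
vaddr = 1313 = 0b10100100001
Split: l1_idx=5, l2_idx=1, offset=1
L1[5] = 1
L2[1][1] = 64
paddr = 64 * 32 + 1 = 2049

Answer: 2049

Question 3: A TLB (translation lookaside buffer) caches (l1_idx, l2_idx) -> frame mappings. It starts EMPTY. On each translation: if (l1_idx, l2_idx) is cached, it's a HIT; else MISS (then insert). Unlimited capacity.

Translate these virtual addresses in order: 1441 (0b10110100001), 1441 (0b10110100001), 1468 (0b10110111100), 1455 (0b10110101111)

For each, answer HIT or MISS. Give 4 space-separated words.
Answer: MISS HIT HIT HIT

Derivation:
vaddr=1441: (5,5) not in TLB -> MISS, insert
vaddr=1441: (5,5) in TLB -> HIT
vaddr=1468: (5,5) in TLB -> HIT
vaddr=1455: (5,5) in TLB -> HIT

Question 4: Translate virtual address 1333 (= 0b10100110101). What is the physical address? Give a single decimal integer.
Answer: 2069

Derivation:
vaddr = 1333 = 0b10100110101
Split: l1_idx=5, l2_idx=1, offset=21
L1[5] = 1
L2[1][1] = 64
paddr = 64 * 32 + 21 = 2069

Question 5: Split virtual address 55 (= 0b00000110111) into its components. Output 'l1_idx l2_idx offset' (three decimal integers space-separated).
vaddr = 55 = 0b00000110111
  top 3 bits -> l1_idx = 0
  next 3 bits -> l2_idx = 1
  bottom 5 bits -> offset = 23

Answer: 0 1 23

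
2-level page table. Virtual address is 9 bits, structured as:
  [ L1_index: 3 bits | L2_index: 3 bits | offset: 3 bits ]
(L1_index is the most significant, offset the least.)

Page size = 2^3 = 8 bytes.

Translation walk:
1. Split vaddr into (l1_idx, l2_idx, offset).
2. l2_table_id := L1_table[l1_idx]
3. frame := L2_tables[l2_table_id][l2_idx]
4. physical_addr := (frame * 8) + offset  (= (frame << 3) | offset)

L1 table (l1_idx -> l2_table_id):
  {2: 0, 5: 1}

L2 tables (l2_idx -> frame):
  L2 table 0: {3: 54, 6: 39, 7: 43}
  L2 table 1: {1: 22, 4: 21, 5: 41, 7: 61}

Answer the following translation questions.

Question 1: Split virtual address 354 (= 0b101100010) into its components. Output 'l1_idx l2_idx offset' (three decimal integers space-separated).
Answer: 5 4 2

Derivation:
vaddr = 354 = 0b101100010
  top 3 bits -> l1_idx = 5
  next 3 bits -> l2_idx = 4
  bottom 3 bits -> offset = 2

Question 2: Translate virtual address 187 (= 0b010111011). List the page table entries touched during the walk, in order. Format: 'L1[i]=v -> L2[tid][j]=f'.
vaddr = 187 = 0b010111011
Split: l1_idx=2, l2_idx=7, offset=3

Answer: L1[2]=0 -> L2[0][7]=43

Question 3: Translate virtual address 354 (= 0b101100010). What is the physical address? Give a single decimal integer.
vaddr = 354 = 0b101100010
Split: l1_idx=5, l2_idx=4, offset=2
L1[5] = 1
L2[1][4] = 21
paddr = 21 * 8 + 2 = 170

Answer: 170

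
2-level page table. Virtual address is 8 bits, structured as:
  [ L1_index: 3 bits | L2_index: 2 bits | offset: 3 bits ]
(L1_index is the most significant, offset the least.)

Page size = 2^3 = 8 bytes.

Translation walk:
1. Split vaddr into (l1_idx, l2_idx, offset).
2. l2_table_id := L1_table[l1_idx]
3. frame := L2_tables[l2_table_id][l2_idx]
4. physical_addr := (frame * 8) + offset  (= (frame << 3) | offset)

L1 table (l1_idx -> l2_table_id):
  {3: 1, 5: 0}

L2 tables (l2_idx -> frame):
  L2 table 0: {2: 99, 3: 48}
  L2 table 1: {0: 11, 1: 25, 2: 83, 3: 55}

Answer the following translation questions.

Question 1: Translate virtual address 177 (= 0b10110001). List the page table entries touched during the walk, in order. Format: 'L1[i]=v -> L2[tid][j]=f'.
vaddr = 177 = 0b10110001
Split: l1_idx=5, l2_idx=2, offset=1

Answer: L1[5]=0 -> L2[0][2]=99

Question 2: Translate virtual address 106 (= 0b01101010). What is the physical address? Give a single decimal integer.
vaddr = 106 = 0b01101010
Split: l1_idx=3, l2_idx=1, offset=2
L1[3] = 1
L2[1][1] = 25
paddr = 25 * 8 + 2 = 202

Answer: 202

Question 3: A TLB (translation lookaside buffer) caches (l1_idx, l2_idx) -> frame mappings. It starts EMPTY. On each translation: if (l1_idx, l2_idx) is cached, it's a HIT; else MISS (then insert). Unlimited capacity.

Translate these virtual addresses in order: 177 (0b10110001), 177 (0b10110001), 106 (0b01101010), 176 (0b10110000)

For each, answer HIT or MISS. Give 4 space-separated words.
vaddr=177: (5,2) not in TLB -> MISS, insert
vaddr=177: (5,2) in TLB -> HIT
vaddr=106: (3,1) not in TLB -> MISS, insert
vaddr=176: (5,2) in TLB -> HIT

Answer: MISS HIT MISS HIT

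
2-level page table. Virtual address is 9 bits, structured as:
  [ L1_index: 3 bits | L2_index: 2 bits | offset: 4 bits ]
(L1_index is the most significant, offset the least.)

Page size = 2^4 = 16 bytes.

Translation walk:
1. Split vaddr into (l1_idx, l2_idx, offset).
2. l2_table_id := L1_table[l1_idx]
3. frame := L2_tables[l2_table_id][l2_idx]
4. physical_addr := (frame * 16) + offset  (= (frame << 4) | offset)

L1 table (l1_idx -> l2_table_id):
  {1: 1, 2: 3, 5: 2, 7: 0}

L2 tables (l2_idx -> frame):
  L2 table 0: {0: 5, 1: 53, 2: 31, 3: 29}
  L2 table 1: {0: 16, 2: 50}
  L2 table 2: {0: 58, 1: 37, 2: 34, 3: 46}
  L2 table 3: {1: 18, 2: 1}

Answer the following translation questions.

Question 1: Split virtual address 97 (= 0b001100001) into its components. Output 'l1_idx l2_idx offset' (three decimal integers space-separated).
vaddr = 97 = 0b001100001
  top 3 bits -> l1_idx = 1
  next 2 bits -> l2_idx = 2
  bottom 4 bits -> offset = 1

Answer: 1 2 1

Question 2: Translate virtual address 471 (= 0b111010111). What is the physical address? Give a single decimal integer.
vaddr = 471 = 0b111010111
Split: l1_idx=7, l2_idx=1, offset=7
L1[7] = 0
L2[0][1] = 53
paddr = 53 * 16 + 7 = 855

Answer: 855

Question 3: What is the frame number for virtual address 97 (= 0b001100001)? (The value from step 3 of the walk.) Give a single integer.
Answer: 50

Derivation:
vaddr = 97: l1_idx=1, l2_idx=2
L1[1] = 1; L2[1][2] = 50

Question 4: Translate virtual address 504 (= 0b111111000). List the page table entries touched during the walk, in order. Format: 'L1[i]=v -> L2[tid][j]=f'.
Answer: L1[7]=0 -> L2[0][3]=29

Derivation:
vaddr = 504 = 0b111111000
Split: l1_idx=7, l2_idx=3, offset=8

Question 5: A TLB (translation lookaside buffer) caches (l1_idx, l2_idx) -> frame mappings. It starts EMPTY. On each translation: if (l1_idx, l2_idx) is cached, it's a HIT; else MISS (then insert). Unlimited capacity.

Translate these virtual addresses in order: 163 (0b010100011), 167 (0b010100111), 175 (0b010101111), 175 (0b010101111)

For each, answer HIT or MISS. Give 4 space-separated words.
Answer: MISS HIT HIT HIT

Derivation:
vaddr=163: (2,2) not in TLB -> MISS, insert
vaddr=167: (2,2) in TLB -> HIT
vaddr=175: (2,2) in TLB -> HIT
vaddr=175: (2,2) in TLB -> HIT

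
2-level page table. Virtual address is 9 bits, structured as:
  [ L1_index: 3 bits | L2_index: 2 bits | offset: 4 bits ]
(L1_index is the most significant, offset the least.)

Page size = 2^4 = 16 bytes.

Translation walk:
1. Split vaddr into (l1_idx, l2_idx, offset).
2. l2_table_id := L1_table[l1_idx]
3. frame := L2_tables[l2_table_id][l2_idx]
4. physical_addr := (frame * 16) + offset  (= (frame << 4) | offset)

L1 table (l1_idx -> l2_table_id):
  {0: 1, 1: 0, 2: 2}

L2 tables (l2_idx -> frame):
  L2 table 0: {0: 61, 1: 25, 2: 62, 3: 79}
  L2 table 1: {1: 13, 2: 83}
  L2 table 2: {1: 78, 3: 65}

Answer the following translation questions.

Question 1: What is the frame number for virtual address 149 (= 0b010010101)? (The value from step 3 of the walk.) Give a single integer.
vaddr = 149: l1_idx=2, l2_idx=1
L1[2] = 2; L2[2][1] = 78

Answer: 78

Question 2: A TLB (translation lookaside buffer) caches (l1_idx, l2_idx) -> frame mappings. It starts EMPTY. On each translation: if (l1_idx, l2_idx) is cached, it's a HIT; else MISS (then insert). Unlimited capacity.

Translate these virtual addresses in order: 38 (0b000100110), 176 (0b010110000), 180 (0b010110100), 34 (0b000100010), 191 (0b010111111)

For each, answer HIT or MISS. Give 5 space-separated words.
Answer: MISS MISS HIT HIT HIT

Derivation:
vaddr=38: (0,2) not in TLB -> MISS, insert
vaddr=176: (2,3) not in TLB -> MISS, insert
vaddr=180: (2,3) in TLB -> HIT
vaddr=34: (0,2) in TLB -> HIT
vaddr=191: (2,3) in TLB -> HIT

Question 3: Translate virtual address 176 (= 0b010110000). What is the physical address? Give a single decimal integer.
Answer: 1040

Derivation:
vaddr = 176 = 0b010110000
Split: l1_idx=2, l2_idx=3, offset=0
L1[2] = 2
L2[2][3] = 65
paddr = 65 * 16 + 0 = 1040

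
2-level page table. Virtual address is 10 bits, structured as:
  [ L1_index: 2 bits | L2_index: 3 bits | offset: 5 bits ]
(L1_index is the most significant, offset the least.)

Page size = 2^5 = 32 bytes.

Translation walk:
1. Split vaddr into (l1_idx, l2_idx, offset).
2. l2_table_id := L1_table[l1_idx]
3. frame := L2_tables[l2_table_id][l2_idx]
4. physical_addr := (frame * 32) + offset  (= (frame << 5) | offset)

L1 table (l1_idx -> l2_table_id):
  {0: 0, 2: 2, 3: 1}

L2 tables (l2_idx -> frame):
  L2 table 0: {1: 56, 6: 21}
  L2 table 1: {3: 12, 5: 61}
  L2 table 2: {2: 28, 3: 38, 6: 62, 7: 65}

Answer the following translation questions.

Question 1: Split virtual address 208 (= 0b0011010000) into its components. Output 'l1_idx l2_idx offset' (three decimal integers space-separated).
Answer: 0 6 16

Derivation:
vaddr = 208 = 0b0011010000
  top 2 bits -> l1_idx = 0
  next 3 bits -> l2_idx = 6
  bottom 5 bits -> offset = 16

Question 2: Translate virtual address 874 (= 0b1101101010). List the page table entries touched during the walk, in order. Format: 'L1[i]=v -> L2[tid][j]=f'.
Answer: L1[3]=1 -> L2[1][3]=12

Derivation:
vaddr = 874 = 0b1101101010
Split: l1_idx=3, l2_idx=3, offset=10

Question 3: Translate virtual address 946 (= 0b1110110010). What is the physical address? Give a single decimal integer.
Answer: 1970

Derivation:
vaddr = 946 = 0b1110110010
Split: l1_idx=3, l2_idx=5, offset=18
L1[3] = 1
L2[1][5] = 61
paddr = 61 * 32 + 18 = 1970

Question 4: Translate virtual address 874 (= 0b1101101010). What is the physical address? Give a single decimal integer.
Answer: 394

Derivation:
vaddr = 874 = 0b1101101010
Split: l1_idx=3, l2_idx=3, offset=10
L1[3] = 1
L2[1][3] = 12
paddr = 12 * 32 + 10 = 394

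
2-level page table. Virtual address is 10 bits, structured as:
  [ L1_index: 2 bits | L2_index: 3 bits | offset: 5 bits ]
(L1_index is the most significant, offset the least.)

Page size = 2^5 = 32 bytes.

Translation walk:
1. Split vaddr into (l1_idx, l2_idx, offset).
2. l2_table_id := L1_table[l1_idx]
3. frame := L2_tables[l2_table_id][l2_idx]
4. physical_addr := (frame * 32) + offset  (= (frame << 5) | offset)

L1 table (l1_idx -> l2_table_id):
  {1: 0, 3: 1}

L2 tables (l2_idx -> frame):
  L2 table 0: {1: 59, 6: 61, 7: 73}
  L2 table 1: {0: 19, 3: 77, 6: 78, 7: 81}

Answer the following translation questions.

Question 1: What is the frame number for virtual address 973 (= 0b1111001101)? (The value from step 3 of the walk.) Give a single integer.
vaddr = 973: l1_idx=3, l2_idx=6
L1[3] = 1; L2[1][6] = 78

Answer: 78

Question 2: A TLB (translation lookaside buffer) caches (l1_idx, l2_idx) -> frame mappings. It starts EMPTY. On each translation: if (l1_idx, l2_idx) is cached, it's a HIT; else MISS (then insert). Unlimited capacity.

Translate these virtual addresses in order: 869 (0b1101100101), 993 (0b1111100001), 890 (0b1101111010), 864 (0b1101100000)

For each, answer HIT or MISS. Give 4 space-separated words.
vaddr=869: (3,3) not in TLB -> MISS, insert
vaddr=993: (3,7) not in TLB -> MISS, insert
vaddr=890: (3,3) in TLB -> HIT
vaddr=864: (3,3) in TLB -> HIT

Answer: MISS MISS HIT HIT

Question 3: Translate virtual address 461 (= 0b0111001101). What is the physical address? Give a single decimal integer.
vaddr = 461 = 0b0111001101
Split: l1_idx=1, l2_idx=6, offset=13
L1[1] = 0
L2[0][6] = 61
paddr = 61 * 32 + 13 = 1965

Answer: 1965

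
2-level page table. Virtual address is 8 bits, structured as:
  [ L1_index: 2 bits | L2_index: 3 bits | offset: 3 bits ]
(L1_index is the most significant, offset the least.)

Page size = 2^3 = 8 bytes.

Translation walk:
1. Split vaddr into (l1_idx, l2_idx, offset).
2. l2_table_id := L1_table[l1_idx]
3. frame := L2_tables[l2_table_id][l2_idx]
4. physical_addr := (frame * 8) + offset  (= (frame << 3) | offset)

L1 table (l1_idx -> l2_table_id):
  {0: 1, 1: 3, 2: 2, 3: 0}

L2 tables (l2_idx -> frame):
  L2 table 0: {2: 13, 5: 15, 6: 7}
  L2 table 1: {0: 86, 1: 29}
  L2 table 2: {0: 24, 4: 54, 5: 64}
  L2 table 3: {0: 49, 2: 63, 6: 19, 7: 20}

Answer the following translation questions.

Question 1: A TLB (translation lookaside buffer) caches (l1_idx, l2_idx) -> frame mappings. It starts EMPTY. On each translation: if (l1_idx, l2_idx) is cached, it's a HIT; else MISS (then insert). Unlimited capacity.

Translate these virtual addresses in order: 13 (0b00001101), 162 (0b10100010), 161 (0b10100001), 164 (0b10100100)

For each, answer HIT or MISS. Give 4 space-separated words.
Answer: MISS MISS HIT HIT

Derivation:
vaddr=13: (0,1) not in TLB -> MISS, insert
vaddr=162: (2,4) not in TLB -> MISS, insert
vaddr=161: (2,4) in TLB -> HIT
vaddr=164: (2,4) in TLB -> HIT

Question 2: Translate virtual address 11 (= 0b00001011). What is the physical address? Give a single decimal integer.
vaddr = 11 = 0b00001011
Split: l1_idx=0, l2_idx=1, offset=3
L1[0] = 1
L2[1][1] = 29
paddr = 29 * 8 + 3 = 235

Answer: 235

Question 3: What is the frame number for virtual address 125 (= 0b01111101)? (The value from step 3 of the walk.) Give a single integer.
vaddr = 125: l1_idx=1, l2_idx=7
L1[1] = 3; L2[3][7] = 20

Answer: 20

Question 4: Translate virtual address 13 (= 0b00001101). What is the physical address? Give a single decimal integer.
Answer: 237

Derivation:
vaddr = 13 = 0b00001101
Split: l1_idx=0, l2_idx=1, offset=5
L1[0] = 1
L2[1][1] = 29
paddr = 29 * 8 + 5 = 237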